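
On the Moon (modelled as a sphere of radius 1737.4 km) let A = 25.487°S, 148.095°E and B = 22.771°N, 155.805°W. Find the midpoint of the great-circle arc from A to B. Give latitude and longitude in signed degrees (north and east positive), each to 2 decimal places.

Central angle δ = 1.2685 rad. Interpolating on the sphere with fraction f = 0.5:
P = [sin((1−f)δ)·A + sin(fδ)·B] / sin δ = 0.6207·A + 0.6207·B in Cartesian coordinates,
giving P = (-0.9977, 0.0616, -0.0269), i.e. latitude -1.54°, longitude 176.47°.

-1.54°, 176.47°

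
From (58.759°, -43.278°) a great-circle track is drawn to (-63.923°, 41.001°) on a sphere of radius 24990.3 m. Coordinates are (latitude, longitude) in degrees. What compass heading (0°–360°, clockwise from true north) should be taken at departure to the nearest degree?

139°

Δλ = 84.279° = 1.4709 rad.
y = sin Δλ · cos φ₂ = (0.9950)(0.4396) = 0.4374
x = cos φ₁ sin φ₂ − sin φ₁ cos φ₂ cos Δλ = (0.5186)(-0.8982) − (0.8550)(0.4396)(0.0997) = -0.5033
θ = atan2(y, x) = 139.01°, so the bearing is 139°.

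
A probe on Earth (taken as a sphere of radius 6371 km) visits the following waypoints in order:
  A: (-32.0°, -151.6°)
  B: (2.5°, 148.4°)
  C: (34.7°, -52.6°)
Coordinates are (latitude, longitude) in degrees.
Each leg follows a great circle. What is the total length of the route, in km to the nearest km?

Leg A→B: central angle 1.1587 rad, distance 7382.3 km.
Leg B→C: central angle 2.4068 rad, distance 15333.8 km.
Total: 7382.3 + 15333.8 ≈ 22716 km.

22716 km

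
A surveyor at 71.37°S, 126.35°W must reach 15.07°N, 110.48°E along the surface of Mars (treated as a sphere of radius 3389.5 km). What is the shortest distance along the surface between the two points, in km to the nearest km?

In radians: φ₁ = -1.2456, φ₂ = 0.2630, Δλ = -123.170° = -2.1497 rad.
cos c = sin φ₁ sin φ₂ + cos φ₁ cos φ₂ cos Δλ = (-0.9476)(0.2600) + (0.3195)(0.9656)(-0.5471) = -0.41515,
so c = arccos(-0.41515) = 1.99890 rad.
Distance = R·c = 3389.5 × 1.9989 ≈ 6775 km.

6775 km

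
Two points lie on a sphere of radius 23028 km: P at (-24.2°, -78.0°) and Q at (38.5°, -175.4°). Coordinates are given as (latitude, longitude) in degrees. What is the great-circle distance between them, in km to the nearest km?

44336 km

With latitudes φ₁ = -24.200°, φ₂ = 38.500° and longitude difference Δλ = -97.400°:
Haversine: a = sin²(Δφ/2) + cos φ₁ cos φ₂ sin²(Δλ/2) = 0.2707 + (0.9121)(0.7826)(0.5644) = 0.67356.
Central angle c = 2·arcsin(√a) = 1.92530 rad.
Distance = R·c = 23028 × 1.9253 ≈ 44336 km.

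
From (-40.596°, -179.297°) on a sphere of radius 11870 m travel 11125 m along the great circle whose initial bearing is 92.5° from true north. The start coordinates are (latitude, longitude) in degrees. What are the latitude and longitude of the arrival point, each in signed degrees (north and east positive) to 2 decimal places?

Angular distance δ = d/R = 11125/11870 = 0.93724 rad; initial bearing θ = 1.6144 rad.
sin φ₂ = sin φ₁ cos δ + cos φ₁ sin δ cos θ = (-0.6507)(0.5920) + (0.7593)(0.8059)(-0.0436) = -0.4119, so φ₂ = -24.33°.
Δλ = atan2(sin θ sin δ cos φ₁, cos δ − sin φ₁ sin φ₂) = atan2(0.6114, 0.3240) = 62.081°.
λ₂ = -179.297° + 62.081° = -117.22°.

-24.33°, -117.22°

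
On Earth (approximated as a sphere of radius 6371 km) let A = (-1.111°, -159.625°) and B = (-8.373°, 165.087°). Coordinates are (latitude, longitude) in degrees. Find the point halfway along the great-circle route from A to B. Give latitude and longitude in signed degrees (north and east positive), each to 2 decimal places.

The central angle between A and B is δ = 0.6263 rad.
With f = 0.5, the slerp weights are sin((1−f)δ)/sin δ = 0.5256 and sin(fδ)/sin δ = 0.5256.
Weighted sum of the unit vectors: (0.5256)·(-0.9373,-0.3481,-0.0194) + (0.5256)·(-0.9560,0.2546,-0.1456) = (-0.9950, -0.0491, -0.0867).
Converting back: φ = atan2(z, √(x²+y²)) = -4.97°, λ = atan2(y, x) = -177.17°.

-4.97°, -177.17°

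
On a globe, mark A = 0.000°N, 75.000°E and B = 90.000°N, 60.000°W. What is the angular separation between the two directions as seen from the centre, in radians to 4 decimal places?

1.5708 rad

In radians: φ₁ = 0.0000, φ₂ = 1.5708, Δλ = -135.000° = -2.3562 rad.
cos c = sin φ₁ sin φ₂ + cos φ₁ cos φ₂ cos Δλ = (0.0000)(1.0000) + (1.0000)(0.0000)(-0.7071) = 0.00000,
so c = arccos(0.00000) = 1.57080 rad.
So the angular separation is 1.5708 rad.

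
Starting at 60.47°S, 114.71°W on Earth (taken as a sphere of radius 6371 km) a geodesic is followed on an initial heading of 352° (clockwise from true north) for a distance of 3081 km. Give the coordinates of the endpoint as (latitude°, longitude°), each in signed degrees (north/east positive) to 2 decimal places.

Angular distance δ = d/R = 3081/6371 = 0.48360 rad; initial bearing θ = 6.1436 rad.
sin φ₂ = sin φ₁ cos δ + cos φ₁ sin δ cos θ = (-0.8701)(0.8853) + (0.4929)(0.4650)(0.9903) = -0.5434, so φ₂ = -32.91°.
Δλ = atan2(sin θ sin δ cos φ₁, cos δ − sin φ₁ sin φ₂) = atan2(-0.0319, 0.4125) = -4.421°.
λ₂ = -114.710° − 4.421° = -119.13°.

-32.91°, -119.13°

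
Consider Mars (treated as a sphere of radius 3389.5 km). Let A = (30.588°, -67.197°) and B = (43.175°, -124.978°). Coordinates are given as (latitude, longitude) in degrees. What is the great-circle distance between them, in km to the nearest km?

2776 km

In radians: φ₁ = 0.5339, φ₂ = 0.7535, Δλ = -57.781° = -1.0085 rad.
cos c = sin φ₁ sin φ₂ + cos φ₁ cos φ₂ cos Δλ = (0.5089)(0.6842) + (0.8608)(0.7293)(0.5332) = 0.68289,
so c = arccos(0.68289) = 0.81909 rad.
Distance = R·c = 3389.5 × 0.8191 ≈ 2776 km.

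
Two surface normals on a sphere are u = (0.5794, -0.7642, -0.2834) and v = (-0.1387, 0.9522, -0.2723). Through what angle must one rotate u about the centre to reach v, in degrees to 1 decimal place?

137.0°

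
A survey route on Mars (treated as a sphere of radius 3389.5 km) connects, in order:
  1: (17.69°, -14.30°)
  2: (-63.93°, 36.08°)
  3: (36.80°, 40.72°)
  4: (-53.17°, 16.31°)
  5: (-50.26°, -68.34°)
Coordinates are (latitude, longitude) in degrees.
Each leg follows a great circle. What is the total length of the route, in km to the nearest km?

Leg 1→2: central angle 1.5768 rad, distance 5344.4 km.
Leg 2→3: central angle 1.7592 rad, distance 5963.0 km.
Leg 3→4: central angle 1.6132 rad, distance 5467.9 km.
Leg 4→5: central angle 0.8616 rad, distance 2920.4 km.
Total: 5344.4 + 5963.0 + 5467.9 + 2920.4 ≈ 19696 km.

19696 km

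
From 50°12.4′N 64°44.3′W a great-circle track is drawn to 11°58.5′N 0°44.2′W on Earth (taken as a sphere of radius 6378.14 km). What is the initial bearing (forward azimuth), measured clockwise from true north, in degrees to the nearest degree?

With φ₁ = 0.8763, φ₂ = 0.2090, Δλ = 1.1170 rad, the forward-azimuth formula gives
θ = atan2( sin Δλ cos φ₂ , cos φ₁ sin φ₂ − sin φ₁ cos φ₂ cos Δλ ) = atan2(0.8792, -0.1967) = 102.61°.
So the initial bearing is 103°.

103°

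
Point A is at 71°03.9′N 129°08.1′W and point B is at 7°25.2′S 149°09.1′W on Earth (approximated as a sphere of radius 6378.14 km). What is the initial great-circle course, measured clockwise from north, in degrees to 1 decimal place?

200.2°

With φ₁ = 1.2403, φ₂ = -0.1295, Δλ = -0.3494 rad, the forward-azimuth formula gives
θ = atan2( sin Δλ cos φ₂ , cos φ₁ sin φ₂ − sin φ₁ cos φ₂ cos Δλ ) = atan2(-0.3394, -0.9232) = -159.81°.
Adding 360° brings this into [0°, 360°): 200.2°.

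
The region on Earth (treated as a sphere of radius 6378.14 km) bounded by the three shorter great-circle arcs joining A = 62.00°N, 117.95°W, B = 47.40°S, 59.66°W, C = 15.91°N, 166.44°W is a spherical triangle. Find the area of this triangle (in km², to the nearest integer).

67191544 km²

Side lengths (central angles): a = 1.9711, b = 0.9989, c = 2.0748 rad; semiperimeter s = 2.5224.
By l'Huilier's theorem, tan(E/4) = √[tan(s/2) tan((s−a)/2) tan((s−b)/2) tan((s−c)/2)], giving spherical excess E = 1.6517 rad.
Area = E·R² = 1.6517 × (6378.14)² ≈ 67191544 km².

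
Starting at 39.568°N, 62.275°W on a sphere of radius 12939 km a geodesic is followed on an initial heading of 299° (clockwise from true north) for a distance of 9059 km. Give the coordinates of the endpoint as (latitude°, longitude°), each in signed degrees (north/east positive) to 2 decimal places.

46.71°, -117.55°

Angular distance δ = d/R = 9059/12939 = 0.70013 rad; initial bearing θ = 5.2185 rad.
sin φ₂ = sin φ₁ cos δ + cos φ₁ sin δ cos θ = (0.6370)(0.7648) + (0.7709)(0.6443)(0.4848) = 0.7279, so φ₂ = 46.71°.
Δλ = atan2(sin θ sin δ cos φ₁, cos δ − sin φ₁ sin φ₂) = atan2(-0.4344, 0.3011) = -55.277°.
λ₂ = -62.275° − 55.277° = -117.55°.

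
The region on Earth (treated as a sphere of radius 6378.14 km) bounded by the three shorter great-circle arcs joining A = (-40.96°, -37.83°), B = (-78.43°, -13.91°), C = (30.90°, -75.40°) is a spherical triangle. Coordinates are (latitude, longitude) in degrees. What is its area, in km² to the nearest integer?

13451407 km²

Side lengths (central angles): a = 2.0053, b = 1.3929, c = 0.6751 rad; semiperimeter s = 2.0366.
By l'Huilier's theorem, tan(E/4) = √[tan(s/2) tan((s−a)/2) tan((s−b)/2) tan((s−c)/2)], giving spherical excess E = 0.3307 rad.
Area = E·R² = 0.3307 × (6378.14)² ≈ 13451407 km².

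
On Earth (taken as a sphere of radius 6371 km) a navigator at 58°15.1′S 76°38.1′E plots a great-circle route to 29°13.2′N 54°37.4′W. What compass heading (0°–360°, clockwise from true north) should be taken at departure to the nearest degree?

250°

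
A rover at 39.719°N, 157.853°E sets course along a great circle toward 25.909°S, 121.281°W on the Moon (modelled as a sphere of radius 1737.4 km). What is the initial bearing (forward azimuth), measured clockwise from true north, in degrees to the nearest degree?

Δλ = 80.866° = 1.4114 rad.
y = sin Δλ · cos φ₂ = (0.9873)(0.8995) = 0.8881
x = cos φ₁ sin φ₂ − sin φ₁ cos φ₂ cos Δλ = (0.7692)(-0.4369) − (0.6390)(0.8995)(0.1587) = -0.4273
θ = atan2(y, x) = 115.70°, so the bearing is 116°.

116°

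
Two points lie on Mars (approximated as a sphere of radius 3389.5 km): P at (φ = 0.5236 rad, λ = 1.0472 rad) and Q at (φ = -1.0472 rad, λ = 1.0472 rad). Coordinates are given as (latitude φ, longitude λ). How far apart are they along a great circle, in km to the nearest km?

With latitudes φ₁ = 30.000°, φ₂ = -60.000° and longitude difference Δλ = 0.000°:
cos c = sin φ₁ sin φ₂ + cos φ₁ cos φ₂ cos Δλ = (0.5000)(-0.8660) + (0.8660)(0.5000)(1.0000) = -0.00000,
so c = arccos(-0.00000) = 1.57080 rad.
Distance = R·c = 3389.5 × 1.5708 ≈ 5324 km.

5324 km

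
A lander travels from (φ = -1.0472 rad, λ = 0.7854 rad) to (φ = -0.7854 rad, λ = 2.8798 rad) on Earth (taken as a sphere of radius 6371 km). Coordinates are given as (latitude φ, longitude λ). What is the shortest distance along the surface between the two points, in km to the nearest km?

With latitudes φ₁ = -60.000°, φ₂ = -45.000° and longitude difference Δλ = 120.000°:
Haversine: a = sin²(Δφ/2) + cos φ₁ cos φ₂ sin²(Δλ/2) = 0.0170 + (0.5000)(0.7071)(0.7500) = 0.28220.
Central angle c = 2·arcsin(√a) = 1.12009 rad.
Distance = R·c = 6371 × 1.1201 ≈ 7136 km.

7136 km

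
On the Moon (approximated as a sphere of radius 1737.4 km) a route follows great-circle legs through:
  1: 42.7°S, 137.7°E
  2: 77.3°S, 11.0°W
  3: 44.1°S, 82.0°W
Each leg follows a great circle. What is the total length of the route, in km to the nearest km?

Leg 1→2: central angle 1.0198 rad, distance 1771.8 km.
Leg 2→3: central angle 0.7521 rad, distance 1306.6 km.
Total: 1771.8 + 1306.6 ≈ 3078 km.

3078 km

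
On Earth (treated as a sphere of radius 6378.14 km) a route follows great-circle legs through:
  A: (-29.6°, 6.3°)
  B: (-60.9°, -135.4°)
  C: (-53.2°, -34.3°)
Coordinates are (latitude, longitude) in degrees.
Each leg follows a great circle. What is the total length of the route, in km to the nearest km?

14941 km

Leg A→B: central angle 1.4709 rad, distance 9381.6 km.
Leg B→C: central angle 0.8716 rad, distance 5559.5 km.
Total: 9381.6 + 5559.5 ≈ 14941 km.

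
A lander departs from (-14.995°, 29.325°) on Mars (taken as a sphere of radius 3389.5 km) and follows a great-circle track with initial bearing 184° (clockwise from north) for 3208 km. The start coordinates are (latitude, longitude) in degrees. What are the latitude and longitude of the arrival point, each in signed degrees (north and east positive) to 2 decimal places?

Angular distance δ = d/R = 3208/3389.5 = 0.94645 rad; initial bearing θ = 3.2114 rad.
sin φ₂ = sin φ₁ cos δ + cos φ₁ sin δ cos θ = (-0.2587)(0.5846) + (0.9659)(0.8113)(-0.9976) = -0.9331, so φ₂ = -68.92°.
Δλ = atan2(sin θ sin δ cos φ₁, cos δ − sin φ₁ sin φ₂) = atan2(-0.0547, 0.3432) = -9.052°.
λ₂ = 29.325° − 9.052° = 20.27°.

-68.92°, 20.27°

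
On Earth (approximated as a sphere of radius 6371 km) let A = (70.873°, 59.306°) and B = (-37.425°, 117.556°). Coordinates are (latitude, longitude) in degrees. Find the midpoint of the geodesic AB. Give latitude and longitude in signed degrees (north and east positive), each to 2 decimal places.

Central angle δ = 2.0233 rad. Interpolating on the sphere with fraction f = 0.5:
P = [sin((1−f)δ)·A + sin(fδ)·B] / sin δ = 0.9426·A + 0.9426·B in Cartesian coordinates,
giving P = (-0.1886, 0.9292, 0.3177), i.e. latitude 18.53°, longitude 101.48°.

18.53°, 101.48°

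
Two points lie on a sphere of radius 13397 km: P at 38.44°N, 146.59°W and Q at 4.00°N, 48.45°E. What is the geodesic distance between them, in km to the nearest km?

31644 km

With latitudes φ₁ = 38.440°, φ₂ = 4.000° and longitude difference Δλ = -164.960°:
Haversine: a = sin²(Δφ/2) + cos φ₁ cos φ₂ sin²(Δλ/2) = 0.0876 + (0.7833)(0.9976)(0.9829) = 0.85561.
Central angle c = 2·arcsin(√a) = 2.36203 rad.
Distance = R·c = 13397 × 2.3620 ≈ 31644 km.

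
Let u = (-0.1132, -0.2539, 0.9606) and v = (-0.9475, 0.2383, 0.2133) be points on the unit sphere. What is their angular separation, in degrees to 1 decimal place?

75.4°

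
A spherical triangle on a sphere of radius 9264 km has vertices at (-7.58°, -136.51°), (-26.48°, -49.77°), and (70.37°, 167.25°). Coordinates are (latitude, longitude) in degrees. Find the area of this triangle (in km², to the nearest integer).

Side lengths (central angles): a = 2.2917, b = 1.5099, c = 1.4613 rad; semiperimeter s = 2.6315.
By l'Huilier's theorem, tan(E/4) = √[tan(s/2) tan((s−a)/2) tan((s−b)/2) tan((s−c)/2)], giving spherical excess E = 1.9281 rad.
Area = E·R² = 1.9281 × (9264)² ≈ 165469099 km².

165469099 km²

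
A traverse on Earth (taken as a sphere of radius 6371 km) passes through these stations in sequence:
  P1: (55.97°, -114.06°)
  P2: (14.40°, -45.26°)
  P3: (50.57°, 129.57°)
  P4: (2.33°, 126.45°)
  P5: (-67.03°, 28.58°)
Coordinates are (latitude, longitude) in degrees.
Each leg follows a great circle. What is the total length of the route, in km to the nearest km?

36103 km

Leg P1→P2: central angle 1.1570 rad, distance 7371.0 km.
Leg P2→P3: central angle 2.0049 rad, distance 12773.2 km.
Leg P3→P4: central angle 0.8432 rad, distance 5372.1 km.
Leg P4→P5: central angle 1.6617 rad, distance 10587.0 km.
Total: 7371.0 + 12773.2 + 5372.1 + 10587.0 ≈ 36103 km.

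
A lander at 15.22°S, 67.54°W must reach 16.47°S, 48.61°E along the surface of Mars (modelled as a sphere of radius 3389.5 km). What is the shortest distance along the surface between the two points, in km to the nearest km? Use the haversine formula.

With latitudes φ₁ = -15.220°, φ₂ = -16.470° and longitude difference Δλ = 116.150°:
Haversine: a = sin²(Δφ/2) + cos φ₁ cos φ₂ sin²(Δλ/2) = 0.0001 + (0.9649)(0.9590)(0.7204) = 0.66669.
Central angle c = 2·arcsin(√a) = 1.91069 rad.
Distance = R·c = 3389.5 × 1.9107 ≈ 6476 km.

6476 km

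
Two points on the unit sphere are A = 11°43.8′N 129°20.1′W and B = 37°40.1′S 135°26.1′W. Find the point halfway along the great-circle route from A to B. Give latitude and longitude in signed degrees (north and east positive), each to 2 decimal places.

The central angle between A and B is δ = 0.8679 rad.
With f = 0.5, the slerp weights are sin((1−f)δ)/sin δ = 0.5511 and sin(fδ)/sin δ = 0.5511.
Weighted sum of the unit vectors: (0.5511)·(-0.6206,-0.7573,0.2033) + (0.5511)·(-0.5640,-0.5555,-0.6111) = (-0.6528, -0.7234, -0.2247).
Converting back: φ = atan2(z, √(x²+y²)) = -12.99°, λ = atan2(y, x) = -132.06°.

-12.99°, -132.06°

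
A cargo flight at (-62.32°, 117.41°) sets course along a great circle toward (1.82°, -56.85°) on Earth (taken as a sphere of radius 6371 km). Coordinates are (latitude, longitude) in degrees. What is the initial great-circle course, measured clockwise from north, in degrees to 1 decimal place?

186.6°

Δλ = -174.260° = -3.0414 rad.
y = sin Δλ · cos φ₂ = (-0.1000)(0.9995) = -0.1000
x = cos φ₁ sin φ₂ − sin φ₁ cos φ₂ cos Δλ = (0.4645)(0.0318) − (-0.8856)(0.9995)(-0.9950) = -0.8659
θ = atan2(y, x) = -173.41°; adding 360° gives 186.6°.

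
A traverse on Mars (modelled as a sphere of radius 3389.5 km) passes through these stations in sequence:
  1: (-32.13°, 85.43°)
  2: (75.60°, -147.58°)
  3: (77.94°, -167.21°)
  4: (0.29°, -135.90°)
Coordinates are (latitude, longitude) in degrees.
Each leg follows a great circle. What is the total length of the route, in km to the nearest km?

12683 km

Leg 1→2: central angle 2.2677 rad, distance 7686.4 km.
Leg 2→3: central angle 0.0878 rad, distance 297.7 km.
Leg 3→4: central angle 1.3863 rad, distance 4698.8 km.
Total: 7686.4 + 297.7 + 4698.8 ≈ 12683 km.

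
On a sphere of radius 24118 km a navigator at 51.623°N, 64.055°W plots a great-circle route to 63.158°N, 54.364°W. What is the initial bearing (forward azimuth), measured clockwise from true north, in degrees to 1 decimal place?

20.3°

Δλ = 9.691° = 0.1691 rad.
y = sin Δλ · cos φ₂ = (0.1683)(0.4515) = 0.0760
x = cos φ₁ sin φ₂ − sin φ₁ cos φ₂ cos Δλ = (0.6208)(0.8923) − (0.7839)(0.4515)(0.9857) = 0.2050
θ = atan2(y, x) = 20.34°, so the bearing is 20.3°.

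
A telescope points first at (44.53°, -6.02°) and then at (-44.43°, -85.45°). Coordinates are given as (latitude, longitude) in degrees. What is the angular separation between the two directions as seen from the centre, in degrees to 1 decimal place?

113.4°

In radians: φ₁ = 0.7772, φ₂ = -0.7754, Δλ = -79.430° = -1.3863 rad.
Haversine: a = sin²(Δφ/2) + cos φ₁ cos φ₂ sin²(Δλ/2) = 0.4909 + (0.7129)(0.7141)(0.4083) = 0.69877.
Central angle c = 2·arcsin(√a) = 1.97963 rad.
So the angular separation is 113.4°.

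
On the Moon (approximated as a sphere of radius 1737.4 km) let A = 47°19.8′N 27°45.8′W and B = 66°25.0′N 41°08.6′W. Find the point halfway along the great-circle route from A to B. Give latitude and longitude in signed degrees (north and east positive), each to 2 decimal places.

The central angle between A and B is δ = 0.3549 rad.
With f = 0.5, the slerp weights are sin((1−f)δ)/sin δ = 0.5080 and sin(fδ)/sin δ = 0.5080.
Weighted sum of the unit vectors: (0.5080)·(0.5997,-0.3157,0.7353) + (0.5080)·(0.3013,-0.2632,0.9165) = (0.4577, -0.2941, 0.8391).
Converting back: φ = atan2(z, √(x²+y²)) = 57.04°, λ = atan2(y, x) = -32.72°.

57.04°, -32.72°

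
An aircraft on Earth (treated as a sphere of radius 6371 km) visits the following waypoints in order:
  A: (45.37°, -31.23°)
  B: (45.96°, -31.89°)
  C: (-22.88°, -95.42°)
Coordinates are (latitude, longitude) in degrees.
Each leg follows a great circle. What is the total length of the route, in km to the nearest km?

Leg A→B: central angle 0.0131 rad, distance 83.3 km.
Leg B→C: central angle 1.5648 rad, distance 9969.4 km.
Total: 83.3 + 9969.4 ≈ 10053 km.

10053 km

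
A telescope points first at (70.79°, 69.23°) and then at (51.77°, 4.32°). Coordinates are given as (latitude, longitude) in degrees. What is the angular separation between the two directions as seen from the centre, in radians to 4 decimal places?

In radians: φ₁ = 1.2355, φ₂ = 0.9036, Δλ = -64.910° = -1.1329 rad.
Haversine: a = sin²(Δφ/2) + cos φ₁ cos φ₂ sin²(Δλ/2) = 0.0273 + (0.3290)(0.6188)(0.2880) = 0.08593.
Central angle c = 2·arcsin(√a) = 0.59503 rad.
So the angular separation is 0.5950 rad.

0.5950 rad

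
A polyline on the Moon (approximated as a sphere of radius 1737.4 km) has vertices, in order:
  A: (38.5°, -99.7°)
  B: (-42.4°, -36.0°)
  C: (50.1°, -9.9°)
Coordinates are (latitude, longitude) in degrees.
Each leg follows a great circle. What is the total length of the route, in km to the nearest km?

Leg A→B: central angle 1.7352 rad, distance 3014.8 km.
Leg B→C: central angle 1.6628 rad, distance 2889.0 km.
Total: 3014.8 + 2889.0 ≈ 5904 km.

5904 km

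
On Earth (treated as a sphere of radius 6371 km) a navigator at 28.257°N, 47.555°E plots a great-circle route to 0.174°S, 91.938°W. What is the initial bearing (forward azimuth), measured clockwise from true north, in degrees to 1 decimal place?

With φ₁ = 0.4932, φ₂ = -0.0030, Δλ = -2.4346 rad, the forward-azimuth formula gives
θ = atan2( sin Δλ cos φ₂ , cos φ₁ sin φ₂ − sin φ₁ cos φ₂ cos Δλ ) = atan2(-0.6495, 0.3573) = -61.19°.
Adding 360° brings this into [0°, 360°): 298.8°.

298.8°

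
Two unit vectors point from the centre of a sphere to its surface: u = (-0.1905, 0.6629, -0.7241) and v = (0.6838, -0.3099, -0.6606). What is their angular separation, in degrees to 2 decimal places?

u·v = 0.1426; |u| = 1.0000, |v| = 1.0000.
cos θ = (u·v)/(|u||v|) = 0.1426, so θ = 81.80°.

81.80°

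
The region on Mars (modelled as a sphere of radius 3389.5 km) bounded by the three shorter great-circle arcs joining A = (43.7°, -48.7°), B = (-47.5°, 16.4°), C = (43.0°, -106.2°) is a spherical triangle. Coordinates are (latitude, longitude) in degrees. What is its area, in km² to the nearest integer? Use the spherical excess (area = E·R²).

9913601 km²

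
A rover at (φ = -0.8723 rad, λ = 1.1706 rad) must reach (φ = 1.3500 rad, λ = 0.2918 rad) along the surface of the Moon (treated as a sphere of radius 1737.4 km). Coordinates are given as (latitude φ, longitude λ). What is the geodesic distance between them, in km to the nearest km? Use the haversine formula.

3975 km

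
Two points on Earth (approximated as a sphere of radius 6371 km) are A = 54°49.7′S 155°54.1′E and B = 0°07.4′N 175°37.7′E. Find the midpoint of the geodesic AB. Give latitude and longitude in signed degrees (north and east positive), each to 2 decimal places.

-27.68°, 168.44°

The central angle between A and B is δ = 0.9998 rad.
With f = 0.5, the slerp weights are sin((1−f)δ)/sin δ = 0.5697 and sin(fδ)/sin δ = 0.5697.
Weighted sum of the unit vectors: (0.5697)·(-0.5258,0.2352,-0.8174) + (0.5697)·(-0.9971,0.0762,0.0022) = (-0.8676, 0.1774, -0.4645).
Converting back: φ = atan2(z, √(x²+y²)) = -27.68°, λ = atan2(y, x) = 168.44°.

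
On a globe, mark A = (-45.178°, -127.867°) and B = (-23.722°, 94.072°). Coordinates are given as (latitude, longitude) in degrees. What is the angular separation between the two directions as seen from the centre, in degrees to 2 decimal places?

101.23°

In radians: φ₁ = -0.7885, φ₂ = -0.4140, Δλ = -138.061° = -2.4096 rad.
Haversine: a = sin²(Δφ/2) + cos φ₁ cos φ₂ sin²(Δλ/2) = 0.0347 + (0.7049)(0.9155)(0.8719) = 0.59735.
Central angle c = 2·arcsin(√a) = 1.76674 rad.
So the angular separation is 101.23°.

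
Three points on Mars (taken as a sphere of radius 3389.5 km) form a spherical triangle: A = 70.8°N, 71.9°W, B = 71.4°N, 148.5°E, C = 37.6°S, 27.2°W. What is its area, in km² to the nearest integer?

Side lengths (central angles): a = 2.5504, b = 1.9725, c = 0.6178 rad; semiperimeter s = 2.5703.
By l'Huilier's theorem, tan(E/4) = √[tan(s/2) tan((s−a)/2) tan((s−b)/2) tan((s−c)/2)], giving spherical excess E = 0.4952 rad.
Area = E·R² = 0.4952 × (3389.5)² ≈ 5688738 km².

5688738 km²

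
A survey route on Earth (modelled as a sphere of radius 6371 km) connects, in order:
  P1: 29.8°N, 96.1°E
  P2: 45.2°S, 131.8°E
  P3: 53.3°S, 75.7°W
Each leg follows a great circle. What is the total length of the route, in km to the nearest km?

Leg P1→P2: central angle 1.4264 rad, distance 9087.5 km.
Leg P2→P3: central angle 1.3741 rad, distance 8754.7 km.
Total: 9087.5 + 8754.7 ≈ 17842 km.

17842 km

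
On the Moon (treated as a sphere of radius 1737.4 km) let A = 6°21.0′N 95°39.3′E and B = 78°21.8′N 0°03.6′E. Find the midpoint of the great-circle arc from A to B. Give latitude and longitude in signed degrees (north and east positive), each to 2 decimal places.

47.62°, 84.01°

Central angle δ = 1.4819 rad. Interpolating on the sphere with fraction f = 0.5:
P = [sin((1−f)δ)·A + sin(fδ)·B] / sin δ = 0.6777·A + 0.6777·B in Cartesian coordinates,
giving P = (0.0703, 0.6704, 0.7387), i.e. latitude 47.62°, longitude 84.01°.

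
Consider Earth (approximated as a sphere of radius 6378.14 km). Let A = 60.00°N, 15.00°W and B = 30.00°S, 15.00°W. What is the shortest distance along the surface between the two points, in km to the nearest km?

10019 km

Let φ₁ = 1.0472 rad, φ₂ = -0.5236 rad, and Δλ = 0.0000 rad.
Haversine: a = sin²(Δφ/2) + cos φ₁ cos φ₂ sin²(Δλ/2) = 0.5000 + (0.5000)(0.8660)(0.0000) = 0.50000.
Central angle c = 2·arcsin(√a) = 1.57080 rad.
Distance = R·c = 6378.14 × 1.5708 ≈ 10019 km.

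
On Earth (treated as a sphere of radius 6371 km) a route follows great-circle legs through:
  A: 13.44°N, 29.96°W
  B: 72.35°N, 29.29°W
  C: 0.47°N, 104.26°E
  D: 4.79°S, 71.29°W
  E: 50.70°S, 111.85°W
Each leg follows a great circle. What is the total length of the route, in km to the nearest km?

Leg A→B: central angle 1.0282 rad, distance 6550.6 km.
Leg B→C: central angle 1.7733 rad, distance 11297.4 km.
Leg C→D: central angle 3.0334 rad, distance 19325.9 km.
Leg D→E: central angle 0.9954 rad, distance 6341.9 km.
Total: 6550.6 + 11297.4 + 19325.9 + 6341.9 ≈ 43516 km.

43516 km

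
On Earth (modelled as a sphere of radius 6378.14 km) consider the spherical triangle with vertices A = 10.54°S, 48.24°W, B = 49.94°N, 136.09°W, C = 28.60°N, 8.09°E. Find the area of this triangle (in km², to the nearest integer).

Side lengths (central angles): a = 1.6627, b = 1.1691, c = 1.6873 rad; semiperimeter s = 2.2596.
By l'Huilier's theorem, tan(E/4) = √[tan(s/2) tan((s−a)/2) tan((s−b)/2) tan((s−c)/2)], giving spherical excess E = 1.3146 rad.
Area = E·R² = 1.3146 × (6378.14)² ≈ 53479784 km².

53479784 km²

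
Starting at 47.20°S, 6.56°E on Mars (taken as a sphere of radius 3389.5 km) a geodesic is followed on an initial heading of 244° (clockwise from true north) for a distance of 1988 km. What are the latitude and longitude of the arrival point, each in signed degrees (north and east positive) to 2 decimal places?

Angular distance δ = d/R = 1988/3389.5 = 0.58652 rad; initial bearing θ = 4.2586 rad.
sin φ₂ = sin φ₁ cos δ + cos φ₁ sin δ cos θ = (-0.7337)(0.8329) + (0.6794)(0.5535)(-0.4384) = -0.7760, so φ₂ = -50.89°.
Δλ = atan2(sin θ sin δ cos φ₁, cos δ − sin φ₁ sin φ₂) = atan2(-0.3380, 0.2635) = -52.056°.
λ₂ = 6.560° − 52.056° = -45.50°.

-50.89°, -45.50°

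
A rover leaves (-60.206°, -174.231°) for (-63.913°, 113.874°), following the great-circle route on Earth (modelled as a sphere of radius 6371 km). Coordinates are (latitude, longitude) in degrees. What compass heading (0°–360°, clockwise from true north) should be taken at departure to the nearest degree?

232°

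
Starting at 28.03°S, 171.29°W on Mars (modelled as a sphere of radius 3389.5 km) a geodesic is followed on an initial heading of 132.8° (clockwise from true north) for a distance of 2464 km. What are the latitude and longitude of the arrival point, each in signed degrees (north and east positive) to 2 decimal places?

-48.57°, -123.82°

Angular distance δ = d/R = 2464/3389.5 = 0.72695 rad; initial bearing θ = 2.3178 rad.
sin φ₂ = sin φ₁ cos δ + cos φ₁ sin δ cos θ = (-0.4699)(0.7472) + (0.8827)(0.6646)(-0.6794) = -0.7497, so φ₂ = -48.57°.
Δλ = atan2(sin θ sin δ cos φ₁, cos δ − sin φ₁ sin φ₂) = atan2(0.4304, 0.3949) = 47.466°.
λ₂ = -171.290° + 47.466° = -123.82°.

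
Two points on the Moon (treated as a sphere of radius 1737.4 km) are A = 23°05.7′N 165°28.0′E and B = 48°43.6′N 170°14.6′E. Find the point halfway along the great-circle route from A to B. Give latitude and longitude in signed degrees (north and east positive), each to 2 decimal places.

35.93°, 167.46°

The central angle between A and B is δ = 0.4522 rad.
With f = 0.5, the slerp weights are sin((1−f)δ)/sin δ = 0.5131 and sin(fδ)/sin δ = 0.5131.
Weighted sum of the unit vectors: (0.5131)·(-0.8904,0.2308,0.3923) + (0.5131)·(-0.6501,0.1118,0.7516) = (-0.7904, 0.1758, 0.5869).
Converting back: φ = atan2(z, √(x²+y²)) = 35.93°, λ = atan2(y, x) = 167.46°.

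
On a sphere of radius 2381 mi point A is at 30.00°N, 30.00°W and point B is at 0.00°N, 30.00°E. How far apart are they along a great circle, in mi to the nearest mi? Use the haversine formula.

Let φ₁ = 0.5236 rad, φ₂ = 0.0000 rad, and Δλ = 1.0472 rad.
Haversine: a = sin²(Δφ/2) + cos φ₁ cos φ₂ sin²(Δλ/2) = 0.0670 + (0.8660)(1.0000)(0.2500) = 0.28349.
Central angle c = 2·arcsin(√a) = 1.12296 rad.
Distance = R·c = 2381 × 1.1230 ≈ 2674 mi.

2674 mi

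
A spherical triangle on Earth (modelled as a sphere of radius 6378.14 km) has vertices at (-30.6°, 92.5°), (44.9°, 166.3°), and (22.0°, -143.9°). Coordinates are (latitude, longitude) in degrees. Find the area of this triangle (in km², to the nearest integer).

42937531 km²

Side lengths (central angles): a = 0.8116, b = 2.2554, c = 1.7612 rad; semiperimeter s = 2.4141.
By l'Huilier's theorem, tan(E/4) = √[tan(s/2) tan((s−a)/2) tan((s−b)/2) tan((s−c)/2)], giving spherical excess E = 1.0555 rad.
Area = E·R² = 1.0555 × (6378.14)² ≈ 42937531 km².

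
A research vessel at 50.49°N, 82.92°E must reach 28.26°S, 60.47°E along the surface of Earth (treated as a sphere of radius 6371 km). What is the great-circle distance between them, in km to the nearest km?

9031 km

With latitudes φ₁ = 50.490°, φ₂ = -28.260° and longitude difference Δλ = -22.450°:
Haversine: a = sin²(Δφ/2) + cos φ₁ cos φ₂ sin²(Δλ/2) = 0.4025 + (0.6362)(0.8808)(0.0379) = 0.42369.
Central angle c = 2·arcsin(√a) = 1.41758 rad.
Distance = R·c = 6371 × 1.4176 ≈ 9031 km.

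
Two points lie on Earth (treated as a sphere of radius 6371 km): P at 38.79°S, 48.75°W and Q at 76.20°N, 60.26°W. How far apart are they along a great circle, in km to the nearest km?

12813 km

Let φ₁ = -0.6770 rad, φ₂ = 1.3299 rad, and Δλ = -0.2009 rad.
Haversine: a = sin²(Δφ/2) + cos φ₁ cos φ₂ sin²(Δλ/2) = 0.7112 + (0.7794)(0.2385)(0.0101) = 0.71310.
Central angle c = 2·arcsin(√a) = 2.01108 rad.
Distance = R·c = 6371 × 2.0111 ≈ 12813 km.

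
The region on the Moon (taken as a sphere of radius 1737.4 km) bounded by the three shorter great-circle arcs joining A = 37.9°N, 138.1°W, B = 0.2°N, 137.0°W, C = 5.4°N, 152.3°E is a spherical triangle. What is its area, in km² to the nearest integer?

1386318 km²

Side lengths (central angles): a = 1.2352, b = 1.2328, c = 0.6582 rad; semiperimeter s = 1.5631.
By l'Huilier's theorem, tan(E/4) = √[tan(s/2) tan((s−a)/2) tan((s−b)/2) tan((s−c)/2)], giving spherical excess E = 0.4593 rad.
Area = E·R² = 0.4593 × (1737.4)² ≈ 1386318 km².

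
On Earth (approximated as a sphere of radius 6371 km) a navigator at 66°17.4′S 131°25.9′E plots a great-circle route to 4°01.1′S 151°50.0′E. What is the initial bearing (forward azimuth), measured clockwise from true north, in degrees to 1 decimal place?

With φ₁ = -1.1570, φ₂ = -0.0701, Δλ = 0.3561 rad, the forward-azimuth formula gives
θ = atan2( sin Δλ cos φ₂ , cos φ₁ sin φ₂ − sin φ₁ cos φ₂ cos Δλ ) = atan2(0.3477, 0.8279) = 22.78°.
So the initial bearing is 22.8°.

22.8°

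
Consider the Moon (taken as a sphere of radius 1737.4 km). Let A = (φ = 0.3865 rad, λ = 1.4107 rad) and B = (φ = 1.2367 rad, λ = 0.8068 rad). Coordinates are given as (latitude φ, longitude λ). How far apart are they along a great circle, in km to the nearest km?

Let φ₁ = 0.3865 rad, φ₂ = 1.2367 rad, and Δλ = -0.6039 rad.
cos c = sin φ₁ sin φ₂ + cos φ₁ cos φ₂ cos Δλ = (0.3769)(0.9447) + (0.9262)(0.3279)(0.8231) = 0.60611,
so c = arccos(0.60611) = 0.91963 rad.
Distance = R·c = 1737.4 × 0.9196 ≈ 1598 km.

1598 km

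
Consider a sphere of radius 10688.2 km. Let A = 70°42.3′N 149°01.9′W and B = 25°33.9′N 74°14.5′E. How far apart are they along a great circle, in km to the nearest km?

With latitudes φ₁ = 70.705°, φ₂ = 25.565° and longitude difference Δλ = -136.727°:
cos c = sin φ₁ sin φ₂ + cos φ₁ cos φ₂ cos Δλ = (0.9438)(0.4315) + (0.3304)(0.9021)(-0.7281) = 0.19026,
so c = arccos(0.19026) = 1.37936 rad.
Distance = R·c = 10688.2 × 1.3794 ≈ 14743 km.

14743 km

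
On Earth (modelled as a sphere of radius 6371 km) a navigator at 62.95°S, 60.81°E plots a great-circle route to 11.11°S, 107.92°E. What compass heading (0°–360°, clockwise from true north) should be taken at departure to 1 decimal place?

With φ₁ = -1.0987, φ₂ = -0.1939, Δλ = 0.8222 rad, the forward-azimuth formula gives
θ = atan2( sin Δλ cos φ₂ , cos φ₁ sin φ₂ − sin φ₁ cos φ₂ cos Δλ ) = atan2(0.7189, 0.5072) = 54.80°.
So the initial bearing is 54.8°.

54.8°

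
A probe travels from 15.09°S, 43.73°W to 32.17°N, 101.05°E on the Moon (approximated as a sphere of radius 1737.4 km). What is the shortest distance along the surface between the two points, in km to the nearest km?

4359 km

In radians: φ₁ = -0.2634, φ₂ = 0.5615, Δλ = 144.780° = 2.5269 rad.
cos c = sin φ₁ sin φ₂ + cos φ₁ cos φ₂ cos Δλ = (-0.2603)(0.5324) + (0.9655)(0.8465)(-0.8169) = -0.80629,
so c = arccos(-0.80629) = 2.50864 rad.
Distance = R·c = 1737.4 × 2.5086 ≈ 4359 km.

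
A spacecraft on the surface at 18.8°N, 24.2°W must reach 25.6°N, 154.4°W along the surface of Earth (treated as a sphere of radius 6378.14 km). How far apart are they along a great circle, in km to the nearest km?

12726 km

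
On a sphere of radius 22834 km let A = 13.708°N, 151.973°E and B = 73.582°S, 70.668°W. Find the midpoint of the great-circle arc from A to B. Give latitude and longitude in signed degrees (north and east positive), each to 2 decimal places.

-42.53°, 166.05°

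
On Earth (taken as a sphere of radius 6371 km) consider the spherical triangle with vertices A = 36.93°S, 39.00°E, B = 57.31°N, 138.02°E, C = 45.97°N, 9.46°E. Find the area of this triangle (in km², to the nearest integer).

56727960 km²

Side lengths (central angles): a = 1.1906, b = 1.5194, c = 2.1814 rad; semiperimeter s = 2.4457.
By l'Huilier's theorem, tan(E/4) = √[tan(s/2) tan((s−a)/2) tan((s−b)/2) tan((s−c)/2)], giving spherical excess E = 1.3976 rad.
Area = E·R² = 1.3976 × (6371)² ≈ 56727960 km².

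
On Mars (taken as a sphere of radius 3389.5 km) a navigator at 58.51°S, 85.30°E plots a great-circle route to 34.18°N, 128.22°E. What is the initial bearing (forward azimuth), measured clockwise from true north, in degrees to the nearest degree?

35°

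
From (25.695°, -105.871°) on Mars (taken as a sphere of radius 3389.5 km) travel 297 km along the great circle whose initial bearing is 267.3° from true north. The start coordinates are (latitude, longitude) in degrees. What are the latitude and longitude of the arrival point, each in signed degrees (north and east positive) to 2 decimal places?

Angular distance δ = d/R = 297/3389.5 = 0.08762 rad; initial bearing θ = 4.6653 rad.
sin φ₂ = sin φ₁ cos δ + cos φ₁ sin δ cos θ = (0.4336)(0.9962) + (0.9011)(0.0875)(-0.0471) = 0.4282, so φ₂ = 25.35°.
Δλ = atan2(sin θ sin δ cos φ₁, cos δ − sin φ₁ sin φ₂) = atan2(-0.0788, 0.8105) = -5.551°.
λ₂ = -105.871° − 5.551° = -111.42°.

25.35°, -111.42°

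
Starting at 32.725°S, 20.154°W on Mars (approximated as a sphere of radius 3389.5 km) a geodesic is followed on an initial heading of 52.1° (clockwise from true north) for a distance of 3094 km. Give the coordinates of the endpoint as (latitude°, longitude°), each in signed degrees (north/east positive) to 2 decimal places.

Angular distance δ = d/R = 3094/3389.5 = 0.91282 rad; initial bearing θ = 0.9093 rad.
sin φ₂ = sin φ₁ cos δ + cos φ₁ sin δ cos θ = (-0.5406)(0.6115) + (0.8413)(0.7912)(0.6143) = 0.0783, so φ₂ = 4.49°.
Δλ = atan2(sin θ sin δ cos φ₁, cos δ − sin φ₁ sin φ₂) = atan2(0.5252, 0.6538) = 38.776°.
λ₂ = -20.154° + 38.776° = 18.62°.

4.49°, 18.62°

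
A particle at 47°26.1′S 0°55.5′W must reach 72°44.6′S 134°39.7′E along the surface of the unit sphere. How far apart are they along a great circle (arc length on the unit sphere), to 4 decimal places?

In radians: φ₁ = -0.8279, φ₂ = -1.2696, Δλ = 135.587° = 2.3664 rad.
cos c = sin φ₁ sin φ₂ + cos φ₁ cos φ₂ cos Δλ = (-0.7365)(-0.9550) + (0.6764)(0.2967)(-0.7143) = 0.56002,
so c = arccos(0.56002) = 0.97639 rad.
On the unit sphere the arc length equals the central angle: 0.9764.

0.9764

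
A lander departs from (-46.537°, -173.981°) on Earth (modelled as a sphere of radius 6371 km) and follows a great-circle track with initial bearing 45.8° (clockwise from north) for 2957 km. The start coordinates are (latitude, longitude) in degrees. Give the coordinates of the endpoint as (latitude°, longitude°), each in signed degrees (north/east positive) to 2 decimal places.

Angular distance δ = d/R = 2957/6371 = 0.46413 rad; initial bearing θ = 0.7994 rad.
sin φ₂ = sin φ₁ cos δ + cos φ₁ sin δ cos θ = (-0.7258)(0.8942) + (0.6879)(0.4476)(0.6972) = -0.4344, so φ₂ = -25.74°.
Δλ = atan2(sin θ sin δ cos φ₁, cos δ − sin φ₁ sin φ₂) = atan2(0.2208, 0.5789) = 20.872°.
λ₂ = -173.981° + 20.872° = -153.11°.

-25.74°, -153.11°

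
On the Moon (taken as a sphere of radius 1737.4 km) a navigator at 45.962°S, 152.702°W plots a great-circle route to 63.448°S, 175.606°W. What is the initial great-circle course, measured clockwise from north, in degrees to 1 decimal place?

208.1°

With φ₁ = -0.8022, φ₂ = -1.1074, Δλ = -0.3998 rad, the forward-azimuth formula gives
θ = atan2( sin Δλ cos φ₂ , cos φ₁ sin φ₂ − sin φ₁ cos φ₂ cos Δλ ) = atan2(-0.1740, -0.3258) = -151.90°.
Adding 360° brings this into [0°, 360°): 208.1°.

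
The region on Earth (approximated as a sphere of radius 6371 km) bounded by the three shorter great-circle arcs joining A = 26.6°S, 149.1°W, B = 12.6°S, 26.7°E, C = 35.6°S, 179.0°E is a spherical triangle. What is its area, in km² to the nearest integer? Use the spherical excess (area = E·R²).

Side lengths (central angles): a = 2.1841, b = 0.4994, c = 2.4537 rad; semiperimeter s = 2.5686.
By l'Huilier's theorem, tan(E/4) = √[tan(s/2) tan((s−a)/2) tan((s−b)/2) tan((s−c)/2)], giving spherical excess E = 0.9907 rad.
Area = E·R² = 0.9907 × (6371)² ≈ 40210995 km².

40210995 km²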